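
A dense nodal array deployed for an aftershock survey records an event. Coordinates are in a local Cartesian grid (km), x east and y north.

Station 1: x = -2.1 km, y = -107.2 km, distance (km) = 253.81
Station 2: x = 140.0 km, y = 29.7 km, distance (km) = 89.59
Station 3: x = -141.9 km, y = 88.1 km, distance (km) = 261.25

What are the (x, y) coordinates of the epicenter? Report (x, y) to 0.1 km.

117.8 km east, 116.5 km north

Circle about each station: (x + 2.1)² + (y + 107.2)² = 253.81²; (x − 140.0)² + (y − 29.7)² = 89.59²; (x + 141.9)² + (y − 88.1)² = 261.25².
Subtracting the Station 1 equation from the Station 2 and Station 3 equations removes the quadratic terms:
284.2 x + 273.8 y = 65378.99
-279.6 x + 390.6 y = 12568.92
Solving the 2×2 system: x ≈ 117.8, y ≈ 116.5 km.
Check against Station 1 (with the unrounded x, y): √((x + 2.1)²+(y + 107.2)²) = 253.81 ≈ 253.81 km. ✓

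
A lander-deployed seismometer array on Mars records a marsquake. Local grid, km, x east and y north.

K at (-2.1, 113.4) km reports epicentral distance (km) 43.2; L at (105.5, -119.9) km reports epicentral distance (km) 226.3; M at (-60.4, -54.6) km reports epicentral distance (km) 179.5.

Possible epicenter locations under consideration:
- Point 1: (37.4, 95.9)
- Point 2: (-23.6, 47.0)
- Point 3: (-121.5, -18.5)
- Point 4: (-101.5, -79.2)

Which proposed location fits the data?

Point 1

For each candidate, compare |candidate − station| to the reported distance:
Point 1: residuals K 0.0, L 0.0, M 0.0 → max 0.0 km
Point 2: residuals K 26.6, L 15.3, M 71.4 → max 71.4 km
Point 3: residuals K 134.7, L 22.3, M 108.5 → max 134.7 km
Point 4: residuals K 173.5, L 15.3, M 131.6 → max 173.5 km
Only Point 1 has all residuals ≈ 0.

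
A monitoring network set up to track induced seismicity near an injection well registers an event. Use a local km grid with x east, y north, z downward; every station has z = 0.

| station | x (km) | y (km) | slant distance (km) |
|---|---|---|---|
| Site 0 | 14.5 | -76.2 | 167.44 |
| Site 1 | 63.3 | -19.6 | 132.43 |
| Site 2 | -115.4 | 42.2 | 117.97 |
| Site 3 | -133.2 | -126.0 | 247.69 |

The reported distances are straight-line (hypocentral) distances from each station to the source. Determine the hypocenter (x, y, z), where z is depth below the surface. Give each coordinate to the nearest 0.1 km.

x ≈ -10.0 km, y ≈ 87.0 km, depth ≈ 28.3 km

Each station gives a sphere (x−x_i)² + (y−y_i)² + z² = d_i² (stations at z=0).
Subtracting the Site 0 sphere from Site 1 and Site 2: z² cancels, leaving linear equations in x and y:
97.6 x + 113.2 y = 8872.81
-259.8 x + 236.8 y = 23200.54
Solving: x ≈ -10.000, y ≈ 87.004 km (keep extra digits for the depth step; rounded: -10.0, 87.0).
Then from the Site 0 sphere: z² = 167.44² − (x − 14.5)² − (y + 76.2)² with x = -10.000, y = 87.004, so z ≈ 28.291 ≈ 28.3 km.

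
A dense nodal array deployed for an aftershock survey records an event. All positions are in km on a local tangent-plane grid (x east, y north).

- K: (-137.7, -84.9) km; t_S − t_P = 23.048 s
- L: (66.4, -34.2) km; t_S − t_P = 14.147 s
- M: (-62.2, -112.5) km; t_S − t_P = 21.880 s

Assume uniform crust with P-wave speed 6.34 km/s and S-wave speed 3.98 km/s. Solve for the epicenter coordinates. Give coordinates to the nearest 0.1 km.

(15.4, 108.2)

Distance from S−P lag: d = Δt · v_P v_S / (v_P − v_S) = Δt · (6.34·3.98)/(6.34−3.98) ≈ 10.6920·Δt.
So d_K = 246.43, d_L = 151.26, d_M = 233.94 km.
Circle about each station: (x + 137.7)² + (y + 84.9)² = 246.43²; (x − 66.4)² + (y + 34.2)² = 151.26²; (x + 62.2)² + (y + 112.5)² = 233.94².
Subtracting pairs of circle equations eliminates x²+y² and gives linear equations (the radical axes):
408.2 x + 101.4 y = 17257.46
151.0 x − 55.2 y = -3644.39
Solving the 2×2 system: x ≈ 15.4, y ≈ 108.2 km.
Check against K (with the unrounded x, y): √((x + 137.7)²+(y + 84.9)²) = 246.41 ≈ 246.43 km. ✓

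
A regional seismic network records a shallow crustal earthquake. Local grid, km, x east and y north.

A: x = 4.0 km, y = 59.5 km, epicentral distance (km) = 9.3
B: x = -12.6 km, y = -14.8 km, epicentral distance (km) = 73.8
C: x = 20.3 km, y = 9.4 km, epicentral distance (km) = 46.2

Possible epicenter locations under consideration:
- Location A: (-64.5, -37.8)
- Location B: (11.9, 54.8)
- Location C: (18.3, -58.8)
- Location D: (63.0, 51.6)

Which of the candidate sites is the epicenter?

Location B

For each candidate, compare |candidate − station| to the reported distance:
Location A: residuals A 109.7, B 17.0, C 50.9 → max 109.7 km
Location B: residuals A 0.1, B 0.0, C 0.0 → max 0.1 km
Location C: residuals A 109.9, B 20.0, C 22.0 → max 109.9 km
Location D: residuals A 50.2, B 26.8, C 13.8 → max 50.2 km
Only Location B has all residuals ≈ 0.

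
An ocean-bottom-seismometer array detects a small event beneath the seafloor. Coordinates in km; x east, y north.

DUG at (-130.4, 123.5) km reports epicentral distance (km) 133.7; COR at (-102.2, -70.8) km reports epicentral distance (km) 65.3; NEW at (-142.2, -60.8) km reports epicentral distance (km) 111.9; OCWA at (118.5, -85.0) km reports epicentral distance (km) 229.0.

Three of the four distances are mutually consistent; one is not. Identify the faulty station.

NEW

Solve using three stations at a time. Using DUG, COR, OCWA (subtract circle equations pairwise → linear system) gives (x, y) ≈ (-96.4, -5.8).
Distances from that point to each station vs reported:
  DUG: calculated 133.7 vs reported 133.7 → residual 0.0 km
  COR: calculated 65.3 vs reported 65.3 → residual 0.0 km
  NEW: calculated 71.6 vs reported 111.9 → residual 40.3 km
  OCWA: calculated 229.0 vs reported 229.0 → residual 0.0 km
DUG, COR, OCWA are mutually consistent (residuals ≈ 0); NEW is off by 40.3 km.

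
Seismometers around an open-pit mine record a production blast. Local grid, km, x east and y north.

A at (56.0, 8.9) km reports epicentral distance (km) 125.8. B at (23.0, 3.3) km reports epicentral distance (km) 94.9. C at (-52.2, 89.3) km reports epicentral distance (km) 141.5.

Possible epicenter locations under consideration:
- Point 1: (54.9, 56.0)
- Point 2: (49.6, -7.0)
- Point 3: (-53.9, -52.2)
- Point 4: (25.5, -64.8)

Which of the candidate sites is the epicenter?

For each candidate, compare |candidate − station| to the reported distance:
Point 1: residuals A 78.7, B 33.3, C 29.3 → max 78.7 km
Point 2: residuals A 108.7, B 66.4, C 1.4 → max 108.7 km
Point 3: residuals A 0.1, B 0.1, C 0.0 → max 0.1 km
Point 4: residuals A 46.0, B 26.8, C 31.1 → max 46.0 km
Only Point 3 has all residuals ≈ 0.

Point 3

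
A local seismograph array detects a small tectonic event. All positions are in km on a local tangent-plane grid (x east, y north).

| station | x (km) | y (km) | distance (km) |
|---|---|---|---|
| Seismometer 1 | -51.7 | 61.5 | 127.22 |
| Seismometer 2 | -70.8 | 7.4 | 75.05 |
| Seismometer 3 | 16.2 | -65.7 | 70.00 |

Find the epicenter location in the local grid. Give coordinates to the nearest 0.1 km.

Circle about each station: (x + 51.7)² + (y − 61.5)² = 127.22²; (x + 70.8)² + (y − 7.4)² = 75.05²; (x − 16.2)² + (y + 65.7)² = 70.00².
Subtracting pairs of circle equations eliminates x²+y² and gives linear equations (the radical axes):
-38.2 x − 108.2 y = 9164.69
135.8 x − 254.4 y = 9408.72
Solving the 2×2 system: x ≈ -53.8, y ≈ -65.7 km.

-53.8 km east, -65.7 km north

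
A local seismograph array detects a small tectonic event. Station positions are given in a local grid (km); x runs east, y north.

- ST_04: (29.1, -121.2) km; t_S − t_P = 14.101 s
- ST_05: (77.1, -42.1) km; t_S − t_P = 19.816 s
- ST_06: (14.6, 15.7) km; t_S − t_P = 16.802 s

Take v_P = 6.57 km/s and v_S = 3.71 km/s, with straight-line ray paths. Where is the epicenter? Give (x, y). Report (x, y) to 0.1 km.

Distance from S−P lag: d = Δt · v_P v_S / (v_P − v_S) = Δt · (6.57·3.71)/(6.57−3.71) ≈ 8.5226·Δt.
So d_ST_04 = 120.18, d_ST_05 = 168.88, d_ST_06 = 143.20 km.
Circle about each station: (x − 29.1)² + (y + 121.2)² = 120.18²; (x − 77.1)² + (y + 42.1)² = 168.88²; (x − 14.6)² + (y − 15.7)² = 143.20².
Subtracting pairs of circle equations eliminates x²+y² and gives linear equations (the radical axes):
96.0 x + 158.2 y = -21896.65
-29.0 x + 273.8 y = -21139.61
Solving the 2×2 system: x ≈ -85.9, y ≈ -86.3 km.

(-85.9, -86.3)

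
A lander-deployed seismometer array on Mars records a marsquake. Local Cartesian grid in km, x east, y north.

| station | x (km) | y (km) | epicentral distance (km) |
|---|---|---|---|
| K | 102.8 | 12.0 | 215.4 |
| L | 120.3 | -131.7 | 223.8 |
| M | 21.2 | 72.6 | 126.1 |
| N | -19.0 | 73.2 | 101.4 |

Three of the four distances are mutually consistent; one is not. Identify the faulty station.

Solve using three stations at a time. Using L, M, N (subtract circle equations pairwise → linear system) gives (x, y) ≈ (-70.1, -14.2).
Distances from that point to each station vs reported:
  K: calculated 174.9 vs reported 215.4 → residual 40.5 km
  L: calculated 223.7 vs reported 223.8 → residual 0.1 km
  M: calculated 126.0 vs reported 126.1 → residual 0.1 km
  N: calculated 101.2 vs reported 101.4 → residual 0.2 km
L, M, N are mutually consistent (residuals ≈ 0); K is off by 40.5 km.

K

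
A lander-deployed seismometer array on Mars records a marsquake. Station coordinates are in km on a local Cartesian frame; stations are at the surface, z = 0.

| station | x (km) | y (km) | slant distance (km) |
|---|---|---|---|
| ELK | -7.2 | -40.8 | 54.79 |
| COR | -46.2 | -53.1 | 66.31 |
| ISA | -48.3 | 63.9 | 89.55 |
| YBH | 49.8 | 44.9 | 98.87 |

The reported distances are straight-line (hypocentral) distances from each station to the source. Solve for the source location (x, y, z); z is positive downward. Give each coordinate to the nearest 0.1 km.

Each station gives a sphere (x−x_i)² + (y−y_i)² + z² = d_i² (stations at z=0).
Subtracting the ELK sphere from COR and ISA: z² cancels, leaving linear equations in x and y:
-78.0 x − 24.6 y = 1842.50
-82.2 x + 209.4 y = -317.64
Solving: x ≈ -20.594, y ≈ -9.601 km (keep extra digits for the depth step; rounded: -20.6, -9.6).
Then from the ELK sphere: z² = 54.79² − (x + 7.2)² − (y + 40.8)² with x = -20.594, y = -9.601, so z ≈ 43.002 ≈ 43.0 km.

x ≈ -20.6 km, y ≈ -9.6 km, depth ≈ 43.0 km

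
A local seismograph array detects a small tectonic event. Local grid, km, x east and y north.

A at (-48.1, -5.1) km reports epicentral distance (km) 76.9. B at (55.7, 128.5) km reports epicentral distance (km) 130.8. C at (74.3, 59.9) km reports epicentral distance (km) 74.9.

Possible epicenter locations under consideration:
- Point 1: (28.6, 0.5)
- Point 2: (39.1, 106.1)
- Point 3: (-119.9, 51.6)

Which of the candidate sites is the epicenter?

For each candidate, compare |candidate − station| to the reported distance:
Point 1: residuals A 0.0, B 0.0, C 0.0 → max 0.0 km
Point 2: residuals A 64.4, B 102.9, C 16.8 → max 102.9 km
Point 3: residuals A 14.6, B 60.9, C 119.5 → max 119.5 km
Only Point 1 has all residuals ≈ 0.

Point 1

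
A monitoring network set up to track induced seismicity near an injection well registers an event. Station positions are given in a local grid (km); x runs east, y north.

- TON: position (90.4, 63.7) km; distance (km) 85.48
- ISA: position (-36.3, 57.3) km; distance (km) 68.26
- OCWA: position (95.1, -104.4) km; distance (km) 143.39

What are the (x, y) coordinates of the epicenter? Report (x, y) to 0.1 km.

(18.8, 17.0)

Circle about each station: (x − 90.4)² + (y − 63.7)² = 85.48²; (x + 36.3)² + (y − 57.3)² = 68.26²; (x − 95.1)² + (y + 104.4)² = 143.39².
Subtracting the TON equation from the ISA and OCWA equations removes the quadratic terms:
-253.4 x − 12.8 y = -4981.47
9.4 x − 336.2 y = -5540.34
Solving the 2×2 system: x ≈ 18.8, y ≈ 17.0 km.
Check against TON (with the unrounded x, y): √((x − 90.4)²+(y − 63.7)²) = 85.48 ≈ 85.48 km. ✓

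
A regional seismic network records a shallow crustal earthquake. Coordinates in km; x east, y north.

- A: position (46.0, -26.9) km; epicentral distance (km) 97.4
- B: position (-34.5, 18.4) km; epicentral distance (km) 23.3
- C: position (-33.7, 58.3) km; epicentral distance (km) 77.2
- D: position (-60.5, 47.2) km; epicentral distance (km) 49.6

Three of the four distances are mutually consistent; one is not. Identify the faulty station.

C

Solve using three stations at a time. Using A, B, D (subtract circle equations pairwise → linear system) gives (x, y) ≈ (-47.9, -0.8).
Distances from that point to each station vs reported:
  A: calculated 97.4 vs reported 97.4 → residual 0.0 km
  B: calculated 23.4 vs reported 23.3 → residual 0.1 km
  C: calculated 60.8 vs reported 77.2 → residual 16.4 km
  D: calculated 49.7 vs reported 49.6 → residual 0.1 km
A, B, D are mutually consistent (residuals ≈ 0); C is off by 16.4 km.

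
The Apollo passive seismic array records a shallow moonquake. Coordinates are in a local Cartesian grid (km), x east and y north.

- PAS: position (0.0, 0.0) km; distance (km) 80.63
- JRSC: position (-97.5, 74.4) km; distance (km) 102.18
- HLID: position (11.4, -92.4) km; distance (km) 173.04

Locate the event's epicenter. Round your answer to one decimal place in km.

4.5 km east, 80.5 km north

Circle about each station: x² + y² = 80.63²; (x + 97.5)² + (y − 74.4)² = 102.18²; (x − 11.4)² + (y + 92.4)² = 173.04².
Subtracting pairs of circle equations eliminates x²+y² and gives linear equations (the radical axes):
-195.0 x + 148.8 y = 11102.05
22.8 x − 184.8 y = -14773.92
Solving the 2×2 system: x ≈ 4.5, y ≈ 80.5 km.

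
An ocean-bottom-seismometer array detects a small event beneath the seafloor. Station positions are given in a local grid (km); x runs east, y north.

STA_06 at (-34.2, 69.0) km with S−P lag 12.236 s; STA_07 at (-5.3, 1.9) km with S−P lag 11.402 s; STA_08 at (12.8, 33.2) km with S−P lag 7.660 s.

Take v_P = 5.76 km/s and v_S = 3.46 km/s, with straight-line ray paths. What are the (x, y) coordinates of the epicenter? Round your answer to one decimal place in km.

Distance from S−P lag: d = Δt · v_P v_S / (v_P − v_S) = Δt · (5.76·3.46)/(5.76−3.46) ≈ 8.6650·Δt.
So d_STA_06 = 106.03, d_STA_07 = 98.80, d_STA_08 = 66.37 km.
Circle about each station: (x + 34.2)² + (y − 69.0)² = 106.03²; (x + 5.3)² + (y − 1.9)² = 98.80²; (x − 12.8)² + (y − 33.2)² = 66.37².
Subtracting the STA_06 equation from the STA_07 and STA_08 equations removes the quadratic terms:
57.8 x − 134.2 y = -4418.02
94.0 x − 71.6 y = 2172.82
Solving the 2×2 system: x ≈ 71.7, y ≈ 63.8 km.

71.7 km east, 63.8 km north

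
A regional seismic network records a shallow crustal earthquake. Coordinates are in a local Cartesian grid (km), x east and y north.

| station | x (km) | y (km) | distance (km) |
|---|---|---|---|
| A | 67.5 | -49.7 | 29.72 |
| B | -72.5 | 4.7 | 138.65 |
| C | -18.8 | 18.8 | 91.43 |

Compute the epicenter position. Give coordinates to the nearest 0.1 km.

Circle about each station: (x − 67.5)² + (y + 49.7)² = 29.72²; (x + 72.5)² + (y − 4.7)² = 138.65²; (x + 18.8)² + (y − 18.8)² = 91.43².
Subtracting pairs of circle equations eliminates x²+y² and gives linear equations (the radical axes):
-280.0 x + 108.8 y = -20088.54
-172.6 x + 137.0 y = -13795.63
Solving the 2×2 system: x ≈ 63.9, y ≈ -20.2 km.
Check against A (with the unrounded x, y): √((x − 67.5)²+(y + 49.7)²) = 29.72 ≈ 29.72 km. ✓

x ≈ 63.9 km, y ≈ -20.2 km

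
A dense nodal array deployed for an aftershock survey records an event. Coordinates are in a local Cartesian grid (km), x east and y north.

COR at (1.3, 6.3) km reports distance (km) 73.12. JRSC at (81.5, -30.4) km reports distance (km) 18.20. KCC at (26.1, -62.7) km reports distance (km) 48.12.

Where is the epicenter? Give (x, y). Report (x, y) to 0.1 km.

Circle about each station: (x − 1.3)² + (y − 6.3)² = 73.12²; (x − 81.5)² + (y + 30.4)² = 18.20²; (x − 26.1)² + (y + 62.7)² = 48.12².
Subtracting pairs of circle equations eliminates x²+y² and gives linear equations (the radical axes):
160.4 x − 73.4 y = 12540.32
49.6 x − 138.0 y = 7602.12
Solving the 2×2 system: x ≈ 63.4, y ≈ -32.3 km.

(63.4, -32.3)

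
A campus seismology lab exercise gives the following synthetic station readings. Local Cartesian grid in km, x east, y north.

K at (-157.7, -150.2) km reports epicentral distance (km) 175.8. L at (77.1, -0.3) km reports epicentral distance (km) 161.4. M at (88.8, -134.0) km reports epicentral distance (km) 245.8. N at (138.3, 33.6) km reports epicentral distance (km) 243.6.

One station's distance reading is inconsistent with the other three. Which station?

Solve using three stations at a time. Using K, M, N (subtract circle equations pairwise → linear system) gives (x, y) ≈ (-104.8, 17.5).
Distances from that point to each station vs reported:
  K: calculated 175.8 vs reported 175.8 → residual 0.0 km
  L: calculated 182.8 vs reported 161.4 → residual 21.4 km
  M: calculated 245.8 vs reported 245.8 → residual 0.0 km
  N: calculated 243.6 vs reported 243.6 → residual 0.0 km
K, M, N are mutually consistent (residuals ≈ 0); L is off by 21.4 km.

L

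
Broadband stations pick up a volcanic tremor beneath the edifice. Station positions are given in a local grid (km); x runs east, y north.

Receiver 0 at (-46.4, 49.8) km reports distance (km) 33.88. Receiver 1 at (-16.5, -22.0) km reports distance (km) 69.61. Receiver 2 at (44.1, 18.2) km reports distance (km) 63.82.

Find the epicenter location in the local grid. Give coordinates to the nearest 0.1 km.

x ≈ -12.6 km, y ≈ 47.5 km

Circle about each station: (x + 46.4)² + (y − 49.8)² = 33.88²; (x + 16.5)² + (y + 22.0)² = 69.61²; (x − 44.1)² + (y − 18.2)² = 63.82².
Subtracting the Receiver 0 equation from the Receiver 1 and Receiver 2 equations removes the quadratic terms:
59.8 x − 143.6 y = -7574.45
181.0 x − 63.2 y = -5282.09
Solving the 2×2 system: x ≈ -12.6, y ≈ 47.5 km.
Check against Receiver 0 (with the unrounded x, y): √((x + 46.4)²+(y − 49.8)²) = 33.88 ≈ 33.88 km. ✓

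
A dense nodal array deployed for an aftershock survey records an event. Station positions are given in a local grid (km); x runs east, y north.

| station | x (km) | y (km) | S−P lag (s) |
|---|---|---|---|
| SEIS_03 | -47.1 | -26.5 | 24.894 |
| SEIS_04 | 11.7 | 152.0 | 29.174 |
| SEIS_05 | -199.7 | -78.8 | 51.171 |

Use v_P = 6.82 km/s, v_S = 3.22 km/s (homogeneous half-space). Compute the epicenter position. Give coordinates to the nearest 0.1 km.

Distance from S−P lag: d = Δt · v_P v_S / (v_P − v_S) = Δt · (6.82·3.22)/(6.82−3.22) ≈ 6.1001·Δt.
So d_SEIS_03 = 151.86, d_SEIS_04 = 177.96, d_SEIS_05 = 312.15 km.
Circle about each station: (x + 47.1)² + (y + 26.5)² = 151.86²; (x − 11.7)² + (y − 152.0)² = 177.96²; (x + 199.7)² + (y + 78.8)² = 312.15².
Subtracting pairs of circle equations eliminates x²+y² and gives linear equations (the radical axes):
117.6 x + 357.0 y = 11711.93
-305.2 x − 104.6 y = -31207.29
Solving the 2×2 system: x ≈ 102.6, y ≈ -1.0 km.

102.6 km east, -1.0 km north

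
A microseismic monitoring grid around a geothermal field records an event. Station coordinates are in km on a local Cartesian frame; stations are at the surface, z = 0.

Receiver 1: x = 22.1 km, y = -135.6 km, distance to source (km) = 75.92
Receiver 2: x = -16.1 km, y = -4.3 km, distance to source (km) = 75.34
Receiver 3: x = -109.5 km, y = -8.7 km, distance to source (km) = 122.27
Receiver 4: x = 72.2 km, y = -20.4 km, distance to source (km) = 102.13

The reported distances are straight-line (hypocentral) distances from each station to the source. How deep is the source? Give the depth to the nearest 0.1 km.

z ≈ 29.4 km

Each station gives a sphere (x−x_i)² + (y−y_i)² + z² = d_i² (stations at z=0).
Subtracting the Receiver 1 sphere from Receiver 2 and Receiver 3: z² cancels, leaving linear equations in x and y:
-76.4 x + 262.6 y = -18510.34
-263.2 x + 253.8 y = -15995.94
Solving: x ≈ -10.003, y ≈ -73.399 km (keep extra digits for the depth step; rounded: -10.0, -73.4).
Then from the Receiver 1 sphere: z² = 75.92² − (x − 22.1)² − (y + 135.6)² with x = -10.003, y = -73.399, so z ≈ 29.399 ≈ 29.4 km.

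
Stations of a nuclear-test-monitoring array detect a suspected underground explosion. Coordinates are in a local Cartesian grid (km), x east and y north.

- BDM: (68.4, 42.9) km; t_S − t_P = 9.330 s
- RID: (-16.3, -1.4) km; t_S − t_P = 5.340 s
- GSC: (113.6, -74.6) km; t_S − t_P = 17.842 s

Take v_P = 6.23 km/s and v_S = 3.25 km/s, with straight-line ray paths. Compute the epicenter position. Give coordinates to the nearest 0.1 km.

x ≈ 19.8 km, y ≈ 2.2 km

Distance from S−P lag: d = Δt · v_P v_S / (v_P − v_S) = Δt · (6.23·3.25)/(6.23−3.25) ≈ 6.7945·Δt.
So d_BDM = 63.39, d_RID = 36.28, d_GSC = 121.23 km.
Circle about each station: (x − 68.4)² + (y − 42.9)² = 63.39²; (x + 16.3)² + (y + 1.4)² = 36.28²; (x − 113.6)² + (y + 74.6)² = 121.23².
Subtracting the BDM equation from the RID and GSC equations removes the quadratic terms:
-169.4 x − 88.6 y = -3549.27
90.4 x − 235.0 y = 1272.73
Solving the 2×2 system: x ≈ 19.8, y ≈ 2.2 km.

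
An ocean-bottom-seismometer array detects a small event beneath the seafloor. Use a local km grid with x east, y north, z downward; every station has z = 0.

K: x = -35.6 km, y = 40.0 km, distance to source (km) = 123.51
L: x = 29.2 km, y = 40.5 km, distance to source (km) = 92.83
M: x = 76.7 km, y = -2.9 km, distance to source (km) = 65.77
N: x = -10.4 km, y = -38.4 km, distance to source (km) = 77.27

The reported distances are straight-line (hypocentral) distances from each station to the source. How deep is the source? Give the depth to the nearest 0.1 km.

Each station gives a sphere (x−x_i)² + (y−y_i)² + z² = d_i² (stations at z=0).
Subtracting the K sphere from L and M: z² cancels, leaving linear equations in x and y:
129.6 x + 1.0 y = 6262.84
224.6 x − 85.8 y = 13952.97
Solving: x ≈ 48.598, y ≈ -35.407 km (keep extra digits for the depth step; rounded: 48.6, -35.4).
Then from the K sphere: z² = 123.51² − (x + 35.6)² − (y − 40.0)² with x = 48.598, y = -35.407, so z ≈ 49.792 ≈ 49.8 km.

depth ≈ 49.8 km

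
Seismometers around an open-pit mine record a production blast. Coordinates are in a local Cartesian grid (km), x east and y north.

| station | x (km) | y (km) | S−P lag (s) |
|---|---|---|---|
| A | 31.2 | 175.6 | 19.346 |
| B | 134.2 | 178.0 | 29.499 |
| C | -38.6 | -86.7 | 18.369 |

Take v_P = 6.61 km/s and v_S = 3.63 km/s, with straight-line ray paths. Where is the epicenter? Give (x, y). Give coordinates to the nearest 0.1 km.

(-70.6, 57.7)

Distance from S−P lag: d = Δt · v_P v_S / (v_P − v_S) = Δt · (6.61·3.63)/(6.61−3.63) ≈ 8.0518·Δt.
So d_A = 155.77, d_B = 237.52, d_C = 147.90 km.
Circle about each station: (x − 31.2)² + (y − 175.6)² = 155.77²; (x − 134.2)² + (y − 178.0)² = 237.52²; (x + 38.6)² + (y + 86.7)² = 147.90².
Subtracting pairs of circle equations eliminates x²+y² and gives linear equations (the radical axes):
206.0 x + 4.8 y = -14266.62
-139.6 x − 524.6 y = -20412.07
Solving the 2×2 system: x ≈ -70.6, y ≈ 57.7 km.
Check against A (with the unrounded x, y): √((x − 31.2)²+(y − 175.6)²) = 155.77 ≈ 155.77 km. ✓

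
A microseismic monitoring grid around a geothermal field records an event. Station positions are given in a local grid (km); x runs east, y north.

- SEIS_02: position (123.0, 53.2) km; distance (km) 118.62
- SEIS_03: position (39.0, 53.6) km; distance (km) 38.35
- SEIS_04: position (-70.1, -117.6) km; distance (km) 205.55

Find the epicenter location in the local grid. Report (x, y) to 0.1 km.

Circle about each station: (x − 123.0)² + (y − 53.2)² = 118.62²; (x − 39.0)² + (y − 53.6)² = 38.35²; (x + 70.1)² + (y + 117.6)² = 205.55².
Subtracting pairs of circle equations eliminates x²+y² and gives linear equations (the radical axes):
-168.0 x + 0.8 y = -965.30
-386.2 x − 341.6 y = -27395.57
Solving the 2×2 system: x ≈ 6.1, y ≈ 73.3 km.

x ≈ 6.1 km, y ≈ 73.3 km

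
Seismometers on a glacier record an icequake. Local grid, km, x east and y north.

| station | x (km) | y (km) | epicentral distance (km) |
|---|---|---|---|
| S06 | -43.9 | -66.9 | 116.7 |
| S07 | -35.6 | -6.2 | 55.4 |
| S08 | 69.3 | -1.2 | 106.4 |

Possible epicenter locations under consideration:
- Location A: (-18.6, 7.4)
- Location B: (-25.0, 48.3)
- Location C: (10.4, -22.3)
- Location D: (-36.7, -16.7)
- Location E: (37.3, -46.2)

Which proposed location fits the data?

For each candidate, compare |candidate − station| to the reported distance:
Location A: residuals S06 38.2, S07 33.6, S08 18.1 → max 38.2 km
Location B: residuals S06 0.0, S07 0.1, S08 0.1 → max 0.1 km
Location C: residuals S06 46.4, S07 6.7, S08 43.8 → max 46.4 km
Location D: residuals S06 66.0, S07 44.8, S08 0.7 → max 66.0 km
Location E: residuals S06 32.9, S07 27.8, S08 51.2 → max 51.2 km
Only Location B has all residuals ≈ 0.

Location B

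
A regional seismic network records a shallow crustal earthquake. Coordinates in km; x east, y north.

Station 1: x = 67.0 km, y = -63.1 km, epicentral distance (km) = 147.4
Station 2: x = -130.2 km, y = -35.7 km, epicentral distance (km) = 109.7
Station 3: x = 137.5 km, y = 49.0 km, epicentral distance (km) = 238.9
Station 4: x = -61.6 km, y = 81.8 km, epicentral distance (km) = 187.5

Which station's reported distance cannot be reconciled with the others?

Solve using three stations at a time. Using Station 2, Station 3, Station 4 (subtract circle equations pairwise → linear system) gives (x, y) ≈ (-45.2, -105.0).
Distances from that point to each station vs reported:
  Station 1: calculated 119.7 vs reported 147.4 → residual 27.7 km
  Station 2: calculated 109.7 vs reported 109.7 → residual 0.0 km
  Station 3: calculated 238.9 vs reported 238.9 → residual 0.0 km
  Station 4: calculated 187.5 vs reported 187.5 → residual 0.0 km
Station 2, Station 3, Station 4 are mutually consistent (residuals ≈ 0); Station 1 is off by 27.7 km.

Station 1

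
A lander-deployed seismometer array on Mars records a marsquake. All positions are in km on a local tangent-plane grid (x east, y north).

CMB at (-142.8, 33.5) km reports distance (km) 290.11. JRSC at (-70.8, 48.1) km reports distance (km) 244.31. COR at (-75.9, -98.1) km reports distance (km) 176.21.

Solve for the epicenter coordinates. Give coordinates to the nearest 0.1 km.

97.6 km east, -128.9 km north

Circle about each station: (x + 142.8)² + (y − 33.5)² = 290.11²; (x + 70.8)² + (y − 48.1)² = 244.31²; (x + 75.9)² + (y + 98.1)² = 176.21².
Subtracting the CMB equation from the JRSC and COR equations removes the quadratic terms:
144.0 x + 29.2 y = 10288.60
133.8 x − 263.2 y = 46984.18
Solving the 2×2 system: x ≈ 97.6, y ≈ -128.9 km.
Check against CMB (with the unrounded x, y): √((x + 142.8)²+(y − 33.5)²) = 290.10 ≈ 290.11 km. ✓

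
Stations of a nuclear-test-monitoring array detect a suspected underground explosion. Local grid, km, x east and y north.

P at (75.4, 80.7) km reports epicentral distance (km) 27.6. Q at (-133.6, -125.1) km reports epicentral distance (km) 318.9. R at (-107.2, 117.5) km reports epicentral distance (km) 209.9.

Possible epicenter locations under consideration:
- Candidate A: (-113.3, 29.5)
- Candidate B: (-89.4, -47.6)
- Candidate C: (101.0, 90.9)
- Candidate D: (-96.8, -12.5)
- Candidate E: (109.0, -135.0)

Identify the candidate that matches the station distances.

For each candidate, compare |candidate − station| to the reported distance:
Candidate A: residuals P 167.9, Q 163.0, R 121.7 → max 167.9 km
Candidate B: residuals P 181.3, Q 229.7, R 43.8 → max 229.7 km
Candidate C: residuals P 0.0, Q 0.0, R 0.0 → max 0.0 km
Candidate D: residuals P 168.2, Q 200.4, R 79.5 → max 200.4 km
Candidate E: residuals P 190.7, Q 76.1, R 122.5 → max 190.7 km
Only Candidate C has all residuals ≈ 0.

Candidate C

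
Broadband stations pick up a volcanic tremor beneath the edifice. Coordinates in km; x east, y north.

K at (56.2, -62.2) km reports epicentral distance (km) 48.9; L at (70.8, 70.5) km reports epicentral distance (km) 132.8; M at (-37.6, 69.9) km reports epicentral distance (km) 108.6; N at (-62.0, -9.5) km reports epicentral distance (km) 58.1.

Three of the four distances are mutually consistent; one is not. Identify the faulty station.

Solve using three stations at a time. Using L, M, N (subtract circle equations pairwise → linear system) gives (x, y) ≈ (-9.8, -35.1).
Distances from that point to each station vs reported:
  K: calculated 71.3 vs reported 48.9 → residual 22.4 km
  L: calculated 132.8 vs reported 132.8 → residual 0.0 km
  M: calculated 108.6 vs reported 108.6 → residual 0.0 km
  N: calculated 58.2 vs reported 58.1 → residual 0.1 km
L, M, N are mutually consistent (residuals ≈ 0); K is off by 22.4 km.

K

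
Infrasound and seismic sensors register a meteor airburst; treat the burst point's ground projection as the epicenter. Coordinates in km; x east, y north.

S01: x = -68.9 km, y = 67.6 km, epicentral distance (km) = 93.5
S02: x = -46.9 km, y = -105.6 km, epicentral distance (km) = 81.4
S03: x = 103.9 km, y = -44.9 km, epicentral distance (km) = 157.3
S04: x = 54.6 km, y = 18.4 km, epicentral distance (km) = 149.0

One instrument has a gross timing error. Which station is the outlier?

S04

Solve using three stations at a time. Using S01, S02, S03 (subtract circle equations pairwise → linear system) gives (x, y) ≈ (-52.1, -24.4).
Distances from that point to each station vs reported:
  S01: calculated 93.5 vs reported 93.5 → residual 0.0 km
  S02: calculated 81.4 vs reported 81.4 → residual 0.0 km
  S03: calculated 157.3 vs reported 157.3 → residual 0.0 km
  S04: calculated 114.9 vs reported 149.0 → residual 34.1 km
S01, S02, S03 are mutually consistent (residuals ≈ 0); S04 is off by 34.1 km.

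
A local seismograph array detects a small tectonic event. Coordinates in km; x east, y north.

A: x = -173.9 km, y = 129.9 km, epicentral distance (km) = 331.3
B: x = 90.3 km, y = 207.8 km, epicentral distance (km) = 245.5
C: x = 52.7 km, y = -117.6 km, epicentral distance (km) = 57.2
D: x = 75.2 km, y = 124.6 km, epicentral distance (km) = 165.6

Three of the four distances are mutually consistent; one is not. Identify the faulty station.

C

Solve using three stations at a time. Using A, B, D (subtract circle equations pairwise → linear system) gives (x, y) ≈ (112.4, -36.6).
Distances from that point to each station vs reported:
  A: calculated 331.2 vs reported 331.3 → residual 0.1 km
  B: calculated 245.4 vs reported 245.5 → residual 0.1 km
  C: calculated 100.7 vs reported 57.2 → residual 43.5 km
  D: calculated 165.4 vs reported 165.6 → residual 0.2 km
A, B, D are mutually consistent (residuals ≈ 0); C is off by 43.5 km.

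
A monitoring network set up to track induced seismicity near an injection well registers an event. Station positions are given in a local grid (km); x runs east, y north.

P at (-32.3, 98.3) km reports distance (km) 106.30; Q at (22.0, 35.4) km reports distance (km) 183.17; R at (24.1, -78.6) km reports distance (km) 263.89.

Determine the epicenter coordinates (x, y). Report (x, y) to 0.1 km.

-132.5 km east, 133.8 km north

Circle about each station: (x + 32.3)² + (y − 98.3)² = 106.30²; (x − 22.0)² + (y − 35.4)² = 183.17²; (x − 24.1)² + (y + 78.6)² = 263.89².
Subtracting pairs of circle equations eliminates x²+y² and gives linear equations (the radical axes):
108.6 x − 125.8 y = -31220.58
112.8 x − 353.8 y = -62285.65
Solving the 2×2 system: x ≈ -132.5, y ≈ 133.8 km.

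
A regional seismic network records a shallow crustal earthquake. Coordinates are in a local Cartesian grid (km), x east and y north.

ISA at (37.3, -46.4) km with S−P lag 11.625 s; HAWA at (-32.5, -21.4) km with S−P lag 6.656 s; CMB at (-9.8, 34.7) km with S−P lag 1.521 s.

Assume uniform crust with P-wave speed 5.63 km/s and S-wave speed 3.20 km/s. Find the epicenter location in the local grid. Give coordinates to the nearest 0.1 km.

(-12.7, 23.8)

Distance from S−P lag: d = Δt · v_P v_S / (v_P − v_S) = Δt · (5.63·3.20)/(5.63−3.20) ≈ 7.4140·Δt.
So d_ISA = 86.19, d_HAWA = 49.35, d_CMB = 11.28 km.
Circle about each station: (x − 37.3)² + (y + 46.4)² = 86.19²; (x + 32.5)² + (y + 21.4)² = 49.35²; (x + 9.8)² + (y − 34.7)² = 11.28².
Subtracting the ISA equation from the HAWA and CMB equations removes the quadratic terms:
-139.6 x + 50.0 y = 2963.25
-94.2 x + 162.2 y = 5057.36
Solving the 2×2 system: x ≈ -12.7, y ≈ 23.8 km.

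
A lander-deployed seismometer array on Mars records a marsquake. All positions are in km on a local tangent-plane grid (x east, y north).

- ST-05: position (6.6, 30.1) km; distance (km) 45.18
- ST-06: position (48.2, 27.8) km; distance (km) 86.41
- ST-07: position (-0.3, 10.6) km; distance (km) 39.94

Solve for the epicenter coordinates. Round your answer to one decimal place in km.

-38.1 km east, 23.5 km north

Circle about each station: (x − 6.6)² + (y − 30.1)² = 45.18²; (x − 48.2)² + (y − 27.8)² = 86.41²; (x + 0.3)² + (y − 10.6)² = 39.94².
Subtracting the ST-05 equation from the ST-06 and ST-07 equations removes the quadratic terms:
83.2 x − 4.6 y = -3278.95
-13.8 x − 39.0 y = -391.09
Solving the 2×2 system: x ≈ -38.1, y ≈ 23.5 km.
Check against ST-05 (with the unrounded x, y): √((x − 6.6)²+(y − 30.1)²) = 45.19 ≈ 45.18 km. ✓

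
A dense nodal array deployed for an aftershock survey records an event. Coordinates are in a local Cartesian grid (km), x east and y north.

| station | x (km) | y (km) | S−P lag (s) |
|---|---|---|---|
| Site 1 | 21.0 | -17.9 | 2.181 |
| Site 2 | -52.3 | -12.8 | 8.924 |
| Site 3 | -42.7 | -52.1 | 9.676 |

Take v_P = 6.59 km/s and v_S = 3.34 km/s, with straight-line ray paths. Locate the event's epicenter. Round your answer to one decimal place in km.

(8.1, -10.7)

Distance from S−P lag: d = Δt · v_P v_S / (v_P − v_S) = Δt · (6.59·3.34)/(6.59−3.34) ≈ 6.7725·Δt.
So d_Site 1 = 14.77, d_Site 2 = 60.44, d_Site 3 = 65.53 km.
Circle about each station: (x − 21.0)² + (y + 17.9)² = 14.77²; (x + 52.3)² + (y + 12.8)² = 60.44²; (x + 42.7)² + (y + 52.1)² = 65.53².
Subtracting pairs of circle equations eliminates x²+y² and gives linear equations (the radical axes):
-146.6 x + 10.2 y = -1297.12
-127.4 x − 68.4 y = -299.74
Solving the 2×2 system: x ≈ 8.1, y ≈ -10.7 km.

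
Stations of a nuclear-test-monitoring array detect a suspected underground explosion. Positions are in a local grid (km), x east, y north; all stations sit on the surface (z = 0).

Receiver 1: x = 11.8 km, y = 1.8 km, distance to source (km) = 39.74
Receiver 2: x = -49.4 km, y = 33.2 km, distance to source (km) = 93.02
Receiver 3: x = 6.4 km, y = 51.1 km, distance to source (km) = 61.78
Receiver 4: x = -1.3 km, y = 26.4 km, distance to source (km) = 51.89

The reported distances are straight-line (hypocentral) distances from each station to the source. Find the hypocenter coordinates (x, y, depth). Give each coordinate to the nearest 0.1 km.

Each station gives a sphere (x−x_i)² + (y−y_i)² + z² = d_i² (stations at z=0).
Subtracting the Receiver 1 sphere from Receiver 2 and Receiver 3: z² cancels, leaving linear equations in x and y:
-122.4 x + 62.8 y = -3673.33
-10.8 x + 98.6 y = 272.19
Solving: x ≈ 33.299, y ≈ 6.408 km (keep extra digits for the depth step; rounded: 33.3, 6.4).
Then from the Receiver 1 sphere: z² = 39.74² − (x − 11.8)² − (y − 1.8)² with x = 33.299, y = 6.408, so z ≈ 33.103 ≈ 33.1 km.

x ≈ 33.3 km, y ≈ 6.4 km, depth ≈ 33.1 km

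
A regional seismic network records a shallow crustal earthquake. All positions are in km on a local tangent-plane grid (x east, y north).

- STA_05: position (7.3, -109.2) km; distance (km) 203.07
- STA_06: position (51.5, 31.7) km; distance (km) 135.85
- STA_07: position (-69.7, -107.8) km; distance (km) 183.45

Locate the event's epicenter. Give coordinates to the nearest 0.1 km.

(-77.1, 75.5)

Circle about each station: (x − 7.3)² + (y + 109.2)² = 203.07²; (x − 51.5)² + (y − 31.7)² = 135.85²; (x + 69.7)² + (y + 107.8)² = 183.45².
Subtracting pairs of circle equations eliminates x²+y² and gives linear equations (the radical axes):
88.4 x + 281.8 y = 14461.41
-154.0 x + 2.8 y = 12084.52
Solving the 2×2 system: x ≈ -77.1, y ≈ 75.5 km.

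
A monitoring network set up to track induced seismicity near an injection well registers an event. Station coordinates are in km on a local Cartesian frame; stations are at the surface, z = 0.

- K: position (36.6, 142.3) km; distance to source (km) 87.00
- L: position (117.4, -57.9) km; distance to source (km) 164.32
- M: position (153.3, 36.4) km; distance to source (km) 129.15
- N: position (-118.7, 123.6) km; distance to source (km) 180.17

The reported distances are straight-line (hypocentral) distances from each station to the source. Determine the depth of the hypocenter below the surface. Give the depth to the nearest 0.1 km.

depth ≈ 58.0 km

Each station gives a sphere (x−x_i)² + (y−y_i)² + z² = d_i² (stations at z=0).
Subtracting the K sphere from L and M: z² cancels, leaving linear equations in x and y:
161.6 x − 400.4 y = -23885.74
233.4 x − 211.8 y = -5873.72
Solving: x ≈ 45.709, y ≈ 78.103 km (keep extra digits for the depth step; rounded: 45.7, 78.1).
Then from the K sphere: z² = 87.00² − (x − 36.6)² − (y − 142.3)² with x = 45.709, y = 78.103, so z ≈ 58.007 ≈ 58.0 km.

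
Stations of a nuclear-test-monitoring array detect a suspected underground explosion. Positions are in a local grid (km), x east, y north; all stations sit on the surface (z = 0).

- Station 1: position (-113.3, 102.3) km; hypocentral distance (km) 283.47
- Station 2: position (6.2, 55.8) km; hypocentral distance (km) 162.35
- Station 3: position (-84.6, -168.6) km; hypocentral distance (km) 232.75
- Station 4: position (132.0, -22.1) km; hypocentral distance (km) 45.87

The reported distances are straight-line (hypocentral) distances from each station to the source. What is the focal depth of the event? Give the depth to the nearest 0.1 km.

24.8 km

Each station gives a sphere (x−x_i)² + (y−y_i)² + z² = d_i² (stations at z=0).
Subtracting the Station 1 sphere from Station 2 and Station 3: z² cancels, leaving linear equations in x and y:
239.0 x − 93.0 y = 33847.62
57.4 x − 541.8 y = 38463.62
Solving: x ≈ 118.899, y ≈ -58.396 km (keep extra digits for the depth step; rounded: 118.9, -58.4).
Then from the Station 1 sphere: z² = 283.47² − (x + 113.3)² − (y − 102.3)² with x = 118.899, y = -58.396, so z ≈ 24.813 ≈ 24.8 km.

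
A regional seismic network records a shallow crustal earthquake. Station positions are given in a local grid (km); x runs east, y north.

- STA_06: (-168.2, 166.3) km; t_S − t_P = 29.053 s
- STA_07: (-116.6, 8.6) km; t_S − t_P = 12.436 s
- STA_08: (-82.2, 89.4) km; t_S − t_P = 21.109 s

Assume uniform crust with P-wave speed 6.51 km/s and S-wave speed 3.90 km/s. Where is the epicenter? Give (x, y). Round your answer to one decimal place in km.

Distance from S−P lag: d = Δt · v_P v_S / (v_P − v_S) = Δt · (6.51·3.90)/(6.51−3.90) ≈ 9.7276·Δt.
So d_STA_06 = 282.62, d_STA_07 = 120.97, d_STA_08 = 205.34 km.
Circle about each station: (x + 168.2)² + (y − 166.3)² = 282.62²; (x + 116.6)² + (y − 8.6)² = 120.97²; (x + 82.2)² + (y − 89.4)² = 205.34².
Subtracting pairs of circle equations eliminates x²+y² and gives linear equations (the radical axes):
103.2 x − 315.4 y = 22962.91
172.0 x − 153.8 y = -3488.18
Solving the 2×2 system: x ≈ -120.7, y ≈ -112.3 km.
Check against STA_06 (with the unrounded x, y): √((x + 168.2)²+(y − 166.3)²) = 282.62 ≈ 282.62 km. ✓

(-120.7, -112.3)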